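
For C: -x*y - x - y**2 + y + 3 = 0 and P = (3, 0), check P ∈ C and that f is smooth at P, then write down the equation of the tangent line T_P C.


Tangent line at P: -x - 2*y + 3 = 0.

Step 1: f(3, 0) = 0, so P lies on C.
Step 2: partial derivatives
  f_x(x, y) = -y - 1, f_y(x, y) = -x - 2*y + 1.
  f_x(P) = -1, f_y(P) = -2 (gradient nonzero, so P is smooth).
Step 3: tangent line at P: -1·(x − 3) + -2·(y − 0) = 0.
Expanding: -x - 2*y + 3 = 0.


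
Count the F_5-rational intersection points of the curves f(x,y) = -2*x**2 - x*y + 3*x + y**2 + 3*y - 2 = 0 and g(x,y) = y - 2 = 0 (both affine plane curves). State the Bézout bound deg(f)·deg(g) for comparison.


Common zeros: {(4, 2)}; count = 1; Bézout bound = 2.

deg(f) = 2, deg(g) = 1, so Bézout bound = 2.
Scan x ∈ F_5. For each x, list the y ∈ F_5 with f(x, y) ≡ 0 and those with g(x, y) ≡ 0 (mod 5); the common zeros in that column are the intersection.
  x = 0: f ≡ 0 at y ∈ ∅; g ≡ 0 at y ∈ {2}; common: ∅.
  x = 1: f ≡ 0 at y ∈ ∅; g ≡ 0 at y ∈ {2}; common: ∅.
  x = 2: f ≡ 0 at y ∈ ∅; g ≡ 0 at y ∈ {2}; common: ∅.
  x = 3: f ≡ 0 at y ∈ {1, 4}; g ≡ 0 at y ∈ {2}; common: ∅.
  x = 4: f ≡ 0 at y ∈ {2, 4}; g ≡ 0 at y ∈ {2}; common: {2}.
Collecting: common zeros = {(4, 2)}, so the count is 1.
Comparison with the Bézout bound: 1 ≤ 2 = deg(f)·deg(g), as expected for curves with no common component (the affine F_5-count falls short of the bound because intersections may lie at infinity, over extension fields, or carry multiplicity).


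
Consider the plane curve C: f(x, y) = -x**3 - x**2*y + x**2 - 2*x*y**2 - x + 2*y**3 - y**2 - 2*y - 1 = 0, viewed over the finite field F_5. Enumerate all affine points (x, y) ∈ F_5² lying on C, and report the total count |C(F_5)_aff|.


Affine F_5-points: {(3, 4)}; count = 1.

For each of the 25 pairs (x, y) ∈ F_5², evaluate f(x, y) mod 5. Record the zeros.
  x = 0: [0↦4, 1↦3, 2↦2, 3↦3, 4↦3]  zeros at y ∈ ∅
  x = 1: [0↦3, 1↦4, 2↦1, 3↦1, 4↦1]  zeros at y ∈ ∅
  x = 2: [0↦3, 1↦4, 2↦2, 3↦4, 4↦2]  zeros at y ∈ ∅
  x = 3: [0↦3, 1↦2, 2↦4, 3↦1, 4↦0]  zeros at y ∈ {4}
  x = 4: [0↦2, 1↦2, 2↦1, 3↦1, 4↦4]  zeros at y ∈ ∅
Collecting zeros: affine points = {(3, 4)}.
Total count |C(F_5)_aff| = 1.


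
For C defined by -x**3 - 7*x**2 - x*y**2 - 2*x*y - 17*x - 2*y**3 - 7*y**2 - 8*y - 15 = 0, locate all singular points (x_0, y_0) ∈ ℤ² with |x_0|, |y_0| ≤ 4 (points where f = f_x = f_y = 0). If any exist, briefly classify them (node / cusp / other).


Singular points: {(-2, -1)}; classification: node.

Compute partial derivatives:
  f_x = -3*x**2 - 14*x - y**2 - 2*y - 17.
  f_y = -2*x*y - 2*x - 6*y**2 - 14*y - 8.
Scan x_0 ∈ {−4, ..., 4}. For each x_0, f_y(x_0, y) is a polynomial in y; find its integer roots y ∈ {−4, ..., 4}, then test f_x and f at those candidates.
  x = -4: f_y(-4, y) = -6*y**2 - 6*y; vanishes at y ∈ {-1, 0}. (-4, -1): f_x = -8 ≠ 0; (-4, 0): f_x = -9 ≠ 0.
  x = -3: f_y(-3, y) = -6*y**2 - 8*y - 2; vanishes at y ∈ {-1}. (-3, -1): f_x = -1 ≠ 0.
  x = -2: f_y(-2, y) = -6*y**2 - 10*y - 4; vanishes at y ∈ {-1}. (-2, -1): f_x = 0, f = 0 — SINGULAR.
  x = -1: f_y(-1, y) = -6*y**2 - 12*y - 6; vanishes at y ∈ {-1}. (-1, -1): f_x = -5 ≠ 0.
  x = 0: f_y(0, y) = -6*y**2 - 14*y - 8; vanishes at y ∈ {-1}. (0, -1): f_x = -16 ≠ 0.
  x = 1: f_y(1, y) = -6*y**2 - 16*y - 10; vanishes at y ∈ {-1}. (1, -1): f_x = -33 ≠ 0.
  x = 2: f_y(2, y) = -6*y**2 - 18*y - 12; vanishes at y ∈ {-2, -1}. (2, -2): f_x = -57 ≠ 0; (2, -1): f_x = -56 ≠ 0.
  x = 3: f_y(3, y) = -6*y**2 - 20*y - 14; vanishes at y ∈ {-1}. (3, -1): f_x = -85 ≠ 0.
  x = 4: f_y(4, y) = -6*y**2 - 22*y - 16; vanishes at y ∈ {-1}. (4, -1): f_x = -120 ≠ 0.
Only singular point on the grid: (-2, -1).
Classify: substitute x = -2 + u, y = -1 + v and expand: f = -u**3 - u**2 - u*v**2 - 2*v**3 + v**2.
No constant or linear terms (consistent with a singular point). Quadratic part: -u**2 + v**2. Cubic part: -u**3 - u*v**2 - 2*v**3.
The quadratic part v**2 - u**2 = (v − u)(v + u) splits into two distinct linear factors, so there are two distinct tangent lines y − -1 = ±(x − -2) — this is a node (ordinary double point).
Classification: node.


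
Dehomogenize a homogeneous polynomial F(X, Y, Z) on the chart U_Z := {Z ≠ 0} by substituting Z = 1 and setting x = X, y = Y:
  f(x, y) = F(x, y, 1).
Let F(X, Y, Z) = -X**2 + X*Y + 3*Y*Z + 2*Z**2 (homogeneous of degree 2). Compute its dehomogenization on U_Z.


f(x, y) = -x**2 + x*y + 3*y + 2

On U_Z we set Z = 1. Each monomial c·X^i·Y^j·Z^k in F becomes c·x^i·y^j·1^k = c·x^i·y^j.
Substituting Z = 1: F(X, Y, 1) = -x**2 + x*y + 3*y + 2.
Note: deg(f) ≤ deg(F) = 2; strict inequality happens when F is divisible by Z (lost terms).


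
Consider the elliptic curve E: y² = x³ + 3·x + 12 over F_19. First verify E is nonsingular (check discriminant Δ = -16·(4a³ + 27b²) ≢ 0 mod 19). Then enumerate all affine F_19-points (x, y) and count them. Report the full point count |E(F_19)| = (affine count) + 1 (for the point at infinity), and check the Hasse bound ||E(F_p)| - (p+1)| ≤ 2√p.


Affine points = {(1, 4), (1, 15), (2, 8), (2, 11), (5, 0), (8, 4), (8, 15), (10, 4), (10, 15), (12, 3), (12, 16), (13, 5), (13, 14), (14, 9), (14, 10), (17, 6), (17, 13)}; affine count = 17; |E(F_19)| = 18.

Discriminant check: Δ ∝ 4a³ + 27b² = 4·3³ + 27·12² = 4·27 + 27·144 ≡ 6 (mod 19). Nonzero ⇒ E is nonsingular.
For each x ∈ F_19, compute rhs = x³ + 3·x + 12 mod 19, then count y ∈ F_19 with y² ≡ rhs.
  x = 0: rhs = 12, matching y values: none (0 points).
  x = 1: rhs = 16, matching y values: 4, 15 (2 points).
  x = 2: rhs = 7, matching y values: 8, 11 (2 points).
  x = 3: rhs = 10, matching y values: none (0 points).
  x = 4: rhs = 12, matching y values: none (0 points).
  x = 5: rhs = 0, matching y values: 0 (1 points).
  x = 6: rhs = 18, matching y values: none (0 points).
  x = 7: rhs = 15, matching y values: none (0 points).
  x = 8: rhs = 16, matching y values: 4, 15 (2 points).
  x = 9: rhs = 8, matching y values: none (0 points).
  x = 10: rhs = 16, matching y values: 4, 15 (2 points).
  x = 11: rhs = 8, matching y values: none (0 points).
  x = 12: rhs = 9, matching y values: 3, 16 (2 points).
  x = 13: rhs = 6, matching y values: 5, 14 (2 points).
  x = 14: rhs = 5, matching y values: 9, 10 (2 points).
  x = 15: rhs = 12, matching y values: none (0 points).
  x = 16: rhs = 14, matching y values: none (0 points).
  x = 17: rhs = 17, matching y values: 6, 13 (2 points).
  x = 18: rhs = 8, matching y values: none (0 points).
Total affine count: 17.
Full point count |E(F_19)| = 17 + 1 = 18.
Hasse bound: |18 − (19+1)| = |-2| = 2 ≤ 2√19 ≈ 8.7178 ✓.


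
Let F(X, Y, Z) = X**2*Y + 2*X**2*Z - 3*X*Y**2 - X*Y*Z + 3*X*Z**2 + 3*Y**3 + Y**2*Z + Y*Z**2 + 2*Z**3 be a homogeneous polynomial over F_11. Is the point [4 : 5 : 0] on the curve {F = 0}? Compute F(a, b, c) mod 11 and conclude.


F(4,5,0) ≡ 1 (mod 11); P is NOT on the curve.

Evaluate F(4, 5, 0) term-by-term (mod 11).
  X**2*Y ↦ 1·16·5·1 = 80
  2*X**2*Z ↦ 2·16·1·0 = 0
  -3*X*Y**2 ↦ -3·4·25·1 = -300
  -X*Y*Z ↦ -1·4·5·0 = 0
  3*X*Z**2 ↦ 3·4·1·0 = 0
  3*Y**3 ↦ 3·1·125·1 = 375
  Y**2*Z ↦ 1·1·25·0 = 0
  Y*Z**2 ↦ 1·1·5·0 = 0
  2*Z**3 ↦ 2·1·1·0 = 0
Sum: F(4, 5, 0) = (80) + (0) + (-300) + (0) + (0) + (375) + (0) + (0) + (0) = 155.
Reducing mod 11: 155 ≡ 1 (mod 11).
Since F(a, b, c) ≡ 1 ≠ 0 (mod 11), P does NOT lie on the curve.


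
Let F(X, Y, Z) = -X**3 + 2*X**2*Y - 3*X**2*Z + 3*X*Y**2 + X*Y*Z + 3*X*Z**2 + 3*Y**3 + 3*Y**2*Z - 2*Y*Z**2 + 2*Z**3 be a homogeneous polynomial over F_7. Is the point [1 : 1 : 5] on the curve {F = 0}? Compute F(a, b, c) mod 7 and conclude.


F(1,1,5) ≡ 0 (mod 7); P is on the curve.

Evaluate F(1, 1, 5) term-by-term (mod 7).
  -X**3 ↦ -1·1·1·1 = -1
  2*X**2*Y ↦ 2·1·1·1 = 2
  -3*X**2*Z ↦ -3·1·1·5 = -15
  3*X*Y**2 ↦ 3·1·1·1 = 3
  X*Y*Z ↦ 1·1·1·5 = 5
  3*X*Z**2 ↦ 3·1·1·25 = 75
  3*Y**3 ↦ 3·1·1·1 = 3
  3*Y**2*Z ↦ 3·1·1·5 = 15
  -2*Y*Z**2 ↦ -2·1·1·25 = -50
  2*Z**3 ↦ 2·1·1·125 = 250
Sum: F(1, 1, 5) = (-1) + (2) + (-15) + (3) + (5) + (75) + (3) + (15) + (-50) + (250) = 287.
Reducing mod 7: 287 ≡ 0 (mod 7).
Since F(a, b, c) ≡ 0 (mod 7), P lies on the curve.


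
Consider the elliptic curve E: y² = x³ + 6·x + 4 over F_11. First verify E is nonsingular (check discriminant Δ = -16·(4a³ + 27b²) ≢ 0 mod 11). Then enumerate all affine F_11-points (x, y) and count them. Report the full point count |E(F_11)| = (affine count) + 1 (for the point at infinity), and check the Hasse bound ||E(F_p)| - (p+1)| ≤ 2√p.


Affine points = {(0, 2), (0, 9), (1, 0), (3, 4), (3, 7), (4, 2), (4, 9), (5, 4), (5, 7), (6, 5), (6, 6), (7, 2), (7, 9), (8, 5), (8, 6)}; affine count = 15; |E(F_11)| = 16.

Discriminant check: Δ ∝ 4a³ + 27b² = 4·6³ + 27·4² = 4·216 + 27·16 ≡ 9 (mod 11). Nonzero ⇒ E is nonsingular.
For each x ∈ F_11, compute rhs = x³ + 6·x + 4 mod 11, then count y ∈ F_11 with y² ≡ rhs.
  x = 0: rhs = 4, matching y values: 2, 9 (2 points).
  x = 1: rhs = 0, matching y values: 0 (1 points).
  x = 2: rhs = 2, matching y values: none (0 points).
  x = 3: rhs = 5, matching y values: 4, 7 (2 points).
  x = 4: rhs = 4, matching y values: 2, 9 (2 points).
  x = 5: rhs = 5, matching y values: 4, 7 (2 points).
  x = 6: rhs = 3, matching y values: 5, 6 (2 points).
  x = 7: rhs = 4, matching y values: 2, 9 (2 points).
  x = 8: rhs = 3, matching y values: 5, 6 (2 points).
  x = 9: rhs = 6, matching y values: none (0 points).
  x = 10: rhs = 8, matching y values: none (0 points).
Total affine count: 15.
Full point count |E(F_11)| = 15 + 1 = 16.
Hasse bound: |16 − (11+1)| = |4| = 4 ≤ 2√11 ≈ 6.6332 ✓.


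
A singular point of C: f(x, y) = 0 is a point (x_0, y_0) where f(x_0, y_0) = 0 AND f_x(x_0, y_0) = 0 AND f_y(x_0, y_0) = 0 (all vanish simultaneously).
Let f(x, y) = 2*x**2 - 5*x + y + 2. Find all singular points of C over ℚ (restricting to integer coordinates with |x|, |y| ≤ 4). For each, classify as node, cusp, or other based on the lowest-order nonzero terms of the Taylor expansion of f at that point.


No singular points in the scanned grid; C is smooth there.

Compute partial derivatives:
  f_x = 4*x - 5.
  f_y = 1.
f_y = 1 is a nonzero constant, so f_y never vanishes: no point (x, y) can satisfy f = f_x = f_y = 0. In particular no (x, y) ∈ {−4, ..., 4}² is singular; the curve is smooth.


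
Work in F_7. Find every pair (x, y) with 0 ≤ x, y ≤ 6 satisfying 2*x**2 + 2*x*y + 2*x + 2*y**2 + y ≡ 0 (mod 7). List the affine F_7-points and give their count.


Affine F_7-points: {(0, 0), (0, 3), (3, 3), (3, 4), (6, 0), (6, 4)}; count = 6.

For each of the 49 pairs (x, y) ∈ F_7², evaluate f(x, y) mod 7. Record the zeros.
  x = 0: [0↦0, 1↦3, 2↦3, 3↦0, 4↦1, 5↦6, 6↦1]  zeros at y ∈ {0, 3}
  x = 1: [0↦4, 1↦2, 2↦4, 3↦3, 4↦6, 5↦6, 6↦3]  zeros at y ∈ ∅
  x = 2: [0↦5, 1↦5, 2↦2, 3↦3, 4↦1, 5↦3, 6↦2]  zeros at y ∈ ∅
  x = 3: [0↦3, 1↦5, 2↦4, 3↦0, 4↦0, 5↦4, 6↦5]  zeros at y ∈ {3, 4}
  x = 4: [0↦5, 1↦2, 2↦3, 3↦1, 4↦3, 5↦2, 6↦5]  zeros at y ∈ ∅
  x = 5: [0↦4, 1↦3, 2↦6, 3↦6, 4↦3, 5↦4, 6↦2]  zeros at y ∈ ∅
  x = 6: [0↦0, 1↦1, 2↦6, 3↦1, 4↦0, 5↦3, 6↦3]  zeros at y ∈ {0, 4}
Collecting zeros: affine points = {(0, 0), (0, 3), (3, 3), (3, 4), (6, 0), (6, 4)}.
Total count |C(F_7)_aff| = 6.


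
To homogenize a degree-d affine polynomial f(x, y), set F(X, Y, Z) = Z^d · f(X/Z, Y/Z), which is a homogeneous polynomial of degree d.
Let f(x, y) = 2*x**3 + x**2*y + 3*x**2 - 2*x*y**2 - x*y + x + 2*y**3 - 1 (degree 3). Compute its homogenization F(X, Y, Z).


F(X, Y, Z) = 2*X**3 + X**2*Y + 3*X**2*Z - 2*X*Y**2 - X*Y*Z + X*Z**2 + 2*Y**3 - Z**3

deg(f) = 3.
Substitute x = X/Z, y = Y/Z into f, then multiply by Z^3.
  monomial 2·x^3·y^0 ↦ 2·X^3·Y^0·Z^0.
  monomial 1·x^2·y^1 ↦ 1·X^2·Y^1·Z^0.
  monomial 3·x^2·y^0 ↦ 3·X^2·Y^0·Z^1.
  monomial -2·x^1·y^2 ↦ -2·X^1·Y^2·Z^0.
  monomial -1·x^1·y^1 ↦ -1·X^1·Y^1·Z^1.
  monomial 1·x^1·y^0 ↦ 1·X^1·Y^0·Z^2.
  monomial 2·x^0·y^3 ↦ 2·X^0·Y^3·Z^0.
  monomial -1·x^0·y^0 ↦ -1·X^0·Y^0·Z^3.
Collecting: F(X, Y, Z) = 2*X**3 + X**2*Y + 3*X**2*Z - 2*X*Y**2 - X*Y*Z + X*Z**2 + 2*Y**3 - Z**3.


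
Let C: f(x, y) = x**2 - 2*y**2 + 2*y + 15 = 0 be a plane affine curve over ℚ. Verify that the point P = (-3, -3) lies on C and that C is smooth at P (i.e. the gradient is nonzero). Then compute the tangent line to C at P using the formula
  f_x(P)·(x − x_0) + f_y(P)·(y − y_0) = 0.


Tangent line at P: -6*x + 14*y + 24 = 0.

Step 1: f(-3, -3) = 0, so P lies on C.
Step 2: partial derivatives
  f_x(x, y) = 2*x, f_y(x, y) = 2 - 4*y.
  f_x(P) = -6, f_y(P) = 14 (gradient nonzero, so P is smooth).
Step 3: tangent line at P: -6·(x − -3) + 14·(y − -3) = 0.
Expanding: -6*x + 14*y + 24 = 0.


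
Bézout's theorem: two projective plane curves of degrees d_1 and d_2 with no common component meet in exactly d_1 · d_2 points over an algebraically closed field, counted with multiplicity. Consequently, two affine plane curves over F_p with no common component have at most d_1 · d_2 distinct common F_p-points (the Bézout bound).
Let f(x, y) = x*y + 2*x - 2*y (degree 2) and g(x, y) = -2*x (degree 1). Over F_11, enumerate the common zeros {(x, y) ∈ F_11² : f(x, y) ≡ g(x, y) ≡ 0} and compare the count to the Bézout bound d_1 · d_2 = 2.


Common zeros: {(0, 0)}; count = 1; Bézout bound = 2.

deg(f) = 2, deg(g) = 1, so Bézout bound = 2.
Scan x ∈ F_11. For each x, list the y ∈ F_11 with f(x, y) ≡ 0 and those with g(x, y) ≡ 0 (mod 11); the common zeros in that column are the intersection.
  x = 0: f ≡ 0 at y ∈ {0}; g ≡ 0 at y ∈ {0, 1, 2, 3, 4, 5, 6, 7, 8, 9, 10}; common: {0}.
  x = 1: f ≡ 0 at y ∈ {2}; g ≡ 0 at y ∈ ∅; common: ∅.
  x = 2: f ≡ 0 at y ∈ ∅; g ≡ 0 at y ∈ ∅; common: ∅.
  x = 3: f ≡ 0 at y ∈ {5}; g ≡ 0 at y ∈ ∅; common: ∅.
  x = 4: f ≡ 0 at y ∈ {7}; g ≡ 0 at y ∈ ∅; common: ∅.
  x = 5: f ≡ 0 at y ∈ {4}; g ≡ 0 at y ∈ ∅; common: ∅.
  x = 6: f ≡ 0 at y ∈ {8}; g ≡ 0 at y ∈ ∅; common: ∅.
  x = 7: f ≡ 0 at y ∈ {6}; g ≡ 0 at y ∈ ∅; common: ∅.
  x = 8: f ≡ 0 at y ∈ {1}; g ≡ 0 at y ∈ ∅; common: ∅.
  x = 9: f ≡ 0 at y ∈ {10}; g ≡ 0 at y ∈ ∅; common: ∅.
  x = 10: f ≡ 0 at y ∈ {3}; g ≡ 0 at y ∈ ∅; common: ∅.
Collecting: common zeros = {(0, 0)}, so the count is 1.
Comparison with the Bézout bound: 1 ≤ 2 = deg(f)·deg(g), as expected for curves with no common component (the affine F_11-count falls short of the bound because intersections may lie at infinity, over extension fields, or carry multiplicity).


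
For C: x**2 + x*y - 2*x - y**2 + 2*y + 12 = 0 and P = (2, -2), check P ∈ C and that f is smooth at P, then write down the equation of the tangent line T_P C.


Tangent line at P: 8*y + 16 = 0.

Step 1: f(2, -2) = 0, so P lies on C.
Step 2: partial derivatives
  f_x(x, y) = 2*x + y - 2, f_y(x, y) = x - 2*y + 2.
  f_x(P) = 0, f_y(P) = 8 (gradient nonzero, so P is smooth).
Step 3: tangent line at P: 0·(x − 2) + 8·(y − -2) = 0.
Expanding: 8*y + 16 = 0.


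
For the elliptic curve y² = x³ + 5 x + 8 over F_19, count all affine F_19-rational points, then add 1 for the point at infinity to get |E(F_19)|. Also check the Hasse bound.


Affine points = {(2, 8), (2, 11), (4, 4), (4, 15), (5, 5), (5, 14), (6, 8), (6, 11), (7, 5), (7, 14), (8, 3), (8, 16), (11, 8), (11, 11), (13, 3), (13, 16), (15, 0), (16, 2), (16, 17), (17, 3), (17, 16)}; affine count = 21; |E(F_19)| = 22.

Discriminant check: Δ ∝ 4a³ + 27b² = 4·5³ + 27·8² = 4·125 + 27·64 ≡ 5 (mod 19). Nonzero ⇒ E is nonsingular.
For each x ∈ F_19, compute rhs = x³ + 5·x + 8 mod 19, then count y ∈ F_19 with y² ≡ rhs.
  x = 0: rhs = 8, matching y values: none (0 points).
  x = 1: rhs = 14, matching y values: none (0 points).
  x = 2: rhs = 7, matching y values: 8, 11 (2 points).
  x = 3: rhs = 12, matching y values: none (0 points).
  x = 4: rhs = 16, matching y values: 4, 15 (2 points).
  x = 5: rhs = 6, matching y values: 5, 14 (2 points).
  x = 6: rhs = 7, matching y values: 8, 11 (2 points).
  x = 7: rhs = 6, matching y values: 5, 14 (2 points).
  x = 8: rhs = 9, matching y values: 3, 16 (2 points).
  x = 9: rhs = 3, matching y values: none (0 points).
  x = 10: rhs = 13, matching y values: none (0 points).
  x = 11: rhs = 7, matching y values: 8, 11 (2 points).
  x = 12: rhs = 10, matching y values: none (0 points).
  x = 13: rhs = 9, matching y values: 3, 16 (2 points).
  x = 14: rhs = 10, matching y values: none (0 points).
  x = 15: rhs = 0, matching y values: 0 (1 points).
  x = 16: rhs = 4, matching y values: 2, 17 (2 points).
  x = 17: rhs = 9, matching y values: 3, 16 (2 points).
  x = 18: rhs = 2, matching y values: none (0 points).
Total affine count: 21.
Full point count |E(F_19)| = 21 + 1 = 22.
Hasse bound: |22 − (19+1)| = |2| = 2 ≤ 2√19 ≈ 8.7178 ✓.


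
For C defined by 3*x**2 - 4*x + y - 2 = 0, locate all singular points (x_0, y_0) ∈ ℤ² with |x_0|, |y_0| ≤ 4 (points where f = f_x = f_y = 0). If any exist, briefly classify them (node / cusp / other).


No singular points in the scanned grid; C is smooth there.

Compute partial derivatives:
  f_x = 6*x - 4.
  f_y = 1.
f_y = 1 is a nonzero constant, so f_y never vanishes: no point (x, y) can satisfy f = f_x = f_y = 0. In particular no (x, y) ∈ {−4, ..., 4}² is singular; the curve is smooth.


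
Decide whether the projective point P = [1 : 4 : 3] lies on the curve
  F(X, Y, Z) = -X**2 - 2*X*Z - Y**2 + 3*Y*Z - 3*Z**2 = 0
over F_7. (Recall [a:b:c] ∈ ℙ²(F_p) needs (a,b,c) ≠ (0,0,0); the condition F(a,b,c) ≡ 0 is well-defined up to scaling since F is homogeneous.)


F(1,4,3) ≡ 0 (mod 7); P is on the curve.

Evaluate F(1, 4, 3) term-by-term (mod 7).
  -X**2 ↦ -1·1·1·1 = -1
  -2*X*Z ↦ -2·1·1·3 = -6
  -Y**2 ↦ -1·1·16·1 = -16
  3*Y*Z ↦ 3·1·4·3 = 36
  -3*Z**2 ↦ -3·1·1·9 = -27
Sum: F(1, 4, 3) = (-1) + (-6) + (-16) + (36) + (-27) = -14.
Reducing mod 7: -14 ≡ 0 (mod 7).
Since F(a, b, c) ≡ 0 (mod 7), P lies on the curve.


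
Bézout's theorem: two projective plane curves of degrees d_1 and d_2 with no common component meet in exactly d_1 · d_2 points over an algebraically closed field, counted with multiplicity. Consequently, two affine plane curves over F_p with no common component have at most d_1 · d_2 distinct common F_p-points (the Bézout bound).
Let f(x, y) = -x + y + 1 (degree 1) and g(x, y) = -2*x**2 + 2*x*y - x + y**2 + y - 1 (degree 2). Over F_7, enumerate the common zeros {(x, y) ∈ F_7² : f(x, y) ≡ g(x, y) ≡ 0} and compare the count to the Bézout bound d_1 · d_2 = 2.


Common zeros: ∅; count = 0; Bézout bound = 2.

deg(f) = 1, deg(g) = 2, so Bézout bound = 2.
Scan x ∈ F_7. For each x, list the y ∈ F_7 with f(x, y) ≡ 0 and those with g(x, y) ≡ 0 (mod 7); the common zeros in that column are the intersection.
  x = 0: f ≡ 0 at y ∈ {6}; g ≡ 0 at y ∈ ∅; common: ∅.
  x = 1: f ≡ 0 at y ∈ {0}; g ≡ 0 at y ∈ {1, 3}; common: ∅.
  x = 2: f ≡ 0 at y ∈ {1}; g ≡ 0 at y ∈ ∅; common: ∅.
  x = 3: f ≡ 0 at y ∈ {2}; g ≡ 0 at y ∈ {1, 6}; common: ∅.
  x = 4: f ≡ 0 at y ∈ {3}; g ≡ 0 at y ∈ ∅; common: ∅.
  x = 5: f ≡ 0 at y ∈ {4}; g ≡ 0 at y ∈ {0, 3}; common: ∅.
  x = 6: f ≡ 0 at y ∈ {5}; g ≡ 0 at y ∈ {2, 6}; common: ∅.
Collecting: common zeros = ∅, so the count is 0.
Comparison with the Bézout bound: 0 ≤ 2 = deg(f)·deg(g), as expected for curves with no common component (the affine F_7-count falls short of the bound because intersections may lie at infinity, over extension fields, or carry multiplicity).


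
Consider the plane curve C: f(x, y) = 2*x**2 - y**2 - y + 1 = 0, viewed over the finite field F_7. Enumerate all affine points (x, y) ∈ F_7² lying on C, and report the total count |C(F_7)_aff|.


Affine F_7-points: {(2, 1), (2, 5), (3, 3), (4, 3), (5, 1), (5, 5)}; count = 6.

For each of the 49 pairs (x, y) ∈ F_7², evaluate f(x, y) mod 7. Record the zeros.
  x = 0: [0↦1, 1↦6, 2↦2, 3↦3, 4↦2, 5↦6, 6↦1]  zeros at y ∈ ∅
  x = 1: [0↦3, 1↦1, 2↦4, 3↦5, 4↦4, 5↦1, 6↦3]  zeros at y ∈ ∅
  x = 2: [0↦2, 1↦0, 2↦3, 3↦4, 4↦3, 5↦0, 6↦2]  zeros at y ∈ {1, 5}
  x = 3: [0↦5, 1↦3, 2↦6, 3↦0, 4↦6, 5↦3, 6↦5]  zeros at y ∈ {3}
  x = 4: [0↦5, 1↦3, 2↦6, 3↦0, 4↦6, 5↦3, 6↦5]  zeros at y ∈ {3}
  x = 5: [0↦2, 1↦0, 2↦3, 3↦4, 4↦3, 5↦0, 6↦2]  zeros at y ∈ {1, 5}
  x = 6: [0↦3, 1↦1, 2↦4, 3↦5, 4↦4, 5↦1, 6↦3]  zeros at y ∈ ∅
Collecting zeros: affine points = {(2, 1), (2, 5), (3, 3), (4, 3), (5, 1), (5, 5)}.
Total count |C(F_7)_aff| = 6.


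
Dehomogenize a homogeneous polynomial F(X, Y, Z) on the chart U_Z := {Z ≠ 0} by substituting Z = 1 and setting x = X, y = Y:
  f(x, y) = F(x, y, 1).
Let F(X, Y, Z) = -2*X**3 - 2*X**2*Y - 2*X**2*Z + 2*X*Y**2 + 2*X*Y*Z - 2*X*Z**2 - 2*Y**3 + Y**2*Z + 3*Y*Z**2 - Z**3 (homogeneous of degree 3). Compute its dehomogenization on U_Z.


f(x, y) = -2*x**3 - 2*x**2*y - 2*x**2 + 2*x*y**2 + 2*x*y - 2*x - 2*y**3 + y**2 + 3*y - 1

On U_Z we set Z = 1. Each monomial c·X^i·Y^j·Z^k in F becomes c·x^i·y^j·1^k = c·x^i·y^j.
Substituting Z = 1: F(X, Y, 1) = -2*x**3 - 2*x**2*y - 2*x**2 + 2*x*y**2 + 2*x*y - 2*x - 2*y**3 + y**2 + 3*y - 1.
Note: deg(f) ≤ deg(F) = 3; strict inequality happens when F is divisible by Z (lost terms).


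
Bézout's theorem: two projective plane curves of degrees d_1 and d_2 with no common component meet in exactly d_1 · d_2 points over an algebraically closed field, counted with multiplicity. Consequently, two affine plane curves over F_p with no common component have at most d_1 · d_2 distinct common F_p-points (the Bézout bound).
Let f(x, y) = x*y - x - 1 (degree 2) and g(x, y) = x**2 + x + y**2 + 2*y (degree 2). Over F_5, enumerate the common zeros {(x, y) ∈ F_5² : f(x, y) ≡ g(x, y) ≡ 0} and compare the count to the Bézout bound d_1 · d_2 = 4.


Common zeros: {(1, 2), (2, 4), (4, 0)}; count = 3; Bézout bound = 4.

deg(f) = 2, deg(g) = 2, so Bézout bound = 4.
Scan x ∈ F_5. For each x, list the y ∈ F_5 with f(x, y) ≡ 0 and those with g(x, y) ≡ 0 (mod 5); the common zeros in that column are the intersection.
  x = 0: f ≡ 0 at y ∈ ∅; g ≡ 0 at y ∈ {0, 3}; common: ∅.
  x = 1: f ≡ 0 at y ∈ {2}; g ≡ 0 at y ∈ {1, 2}; common: {2}.
  x = 2: f ≡ 0 at y ∈ {4}; g ≡ 0 at y ∈ {4}; common: {4}.
  x = 3: f ≡ 0 at y ∈ {3}; g ≡ 0 at y ∈ {1, 2}; common: ∅.
  x = 4: f ≡ 0 at y ∈ {0}; g ≡ 0 at y ∈ {0, 3}; common: {0}.
Collecting: common zeros = {(1, 2), (2, 4), (4, 0)}, so the count is 3.
Comparison with the Bézout bound: 3 ≤ 4 = deg(f)·deg(g), as expected for curves with no common component (the affine F_5-count falls short of the bound because intersections may lie at infinity, over extension fields, or carry multiplicity).


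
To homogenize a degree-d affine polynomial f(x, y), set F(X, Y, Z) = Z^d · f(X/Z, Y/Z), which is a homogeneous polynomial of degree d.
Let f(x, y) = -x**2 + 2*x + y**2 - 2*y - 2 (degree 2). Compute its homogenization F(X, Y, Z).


F(X, Y, Z) = -X**2 + 2*X*Z + Y**2 - 2*Y*Z - 2*Z**2

deg(f) = 2.
Substitute x = X/Z, y = Y/Z into f, then multiply by Z^2.
  monomial -1·x^2·y^0 ↦ -1·X^2·Y^0·Z^0.
  monomial 2·x^1·y^0 ↦ 2·X^1·Y^0·Z^1.
  monomial 1·x^0·y^2 ↦ 1·X^0·Y^2·Z^0.
  monomial -2·x^0·y^1 ↦ -2·X^0·Y^1·Z^1.
  monomial -2·x^0·y^0 ↦ -2·X^0·Y^0·Z^2.
Collecting: F(X, Y, Z) = -X**2 + 2*X*Z + Y**2 - 2*Y*Z - 2*Z**2.


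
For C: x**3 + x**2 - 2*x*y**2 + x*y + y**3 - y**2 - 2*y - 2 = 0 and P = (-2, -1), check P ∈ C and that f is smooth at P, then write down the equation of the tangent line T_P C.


Tangent line at P: 5*x - 7*y + 3 = 0.

Step 1: f(-2, -1) = 0, so P lies on C.
Step 2: partial derivatives
  f_x(x, y) = 3*x**2 + 2*x - 2*y**2 + y, f_y(x, y) = -4*x*y + x + 3*y**2 - 2*y - 2.
  f_x(P) = 5, f_y(P) = -7 (gradient nonzero, so P is smooth).
Step 3: tangent line at P: 5·(x − -2) + -7·(y − -1) = 0.
Expanding: 5*x - 7*y + 3 = 0.


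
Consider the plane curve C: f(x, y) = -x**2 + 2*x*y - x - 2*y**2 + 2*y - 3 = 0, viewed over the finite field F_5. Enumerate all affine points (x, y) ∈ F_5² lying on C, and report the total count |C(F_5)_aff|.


Affine F_5-points: {(0, 3), (1, 0), (1, 2), (2, 1), (2, 2), (3, 0), (3, 4), (4, 1), (4, 4)}; count = 9.

For each of the 25 pairs (x, y) ∈ F_5², evaluate f(x, y) mod 5. Record the zeros.
  x = 0: [0↦2, 1↦2, 2↦3, 3↦0, 4↦3]  zeros at y ∈ {3}
  x = 1: [0↦0, 1↦2, 2↦0, 3↦4, 4↦4]  zeros at y ∈ {0, 2}
  x = 2: [0↦1, 1↦0, 2↦0, 3↦1, 4↦3]  zeros at y ∈ {1, 2}
  x = 3: [0↦0, 1↦1, 2↦3, 3↦1, 4↦0]  zeros at y ∈ {0, 4}
  x = 4: [0↦2, 1↦0, 2↦4, 3↦4, 4↦0]  zeros at y ∈ {1, 4}
Collecting zeros: affine points = {(0, 3), (1, 0), (1, 2), (2, 1), (2, 2), (3, 0), (3, 4), (4, 1), (4, 4)}.
Total count |C(F_5)_aff| = 9.


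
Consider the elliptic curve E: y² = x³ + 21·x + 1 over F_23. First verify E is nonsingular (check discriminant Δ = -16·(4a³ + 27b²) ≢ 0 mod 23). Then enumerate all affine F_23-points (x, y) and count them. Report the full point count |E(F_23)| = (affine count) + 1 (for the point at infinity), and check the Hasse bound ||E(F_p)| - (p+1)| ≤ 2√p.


Affine points = {(0, 1), (0, 22), (1, 0), (5, 1), (5, 22), (7, 10), (7, 13), (12, 7), (12, 16), (14, 7), (14, 16), (17, 2), (17, 21), (18, 1), (18, 22), (20, 7), (20, 16), (22, 5), (22, 18)}; affine count = 19; |E(F_23)| = 20.

Discriminant check: Δ ∝ 4a³ + 27b² = 4·21³ + 27·1² = 4·9261 + 27·1 ≡ 18 (mod 23). Nonzero ⇒ E is nonsingular.
For each x ∈ F_23, compute rhs = x³ + 21·x + 1 mod 23, then count y ∈ F_23 with y² ≡ rhs.
  x = 0: rhs = 1, matching y values: 1, 22 (2 points).
  x = 1: rhs = 0, matching y values: 0 (1 points).
  x = 2: rhs = 5, matching y values: none (0 points).
  x = 3: rhs = 22, matching y values: none (0 points).
  x = 4: rhs = 11, matching y values: none (0 points).
  x = 5: rhs = 1, matching y values: 1, 22 (2 points).
  x = 6: rhs = 21, matching y values: none (0 points).
  x = 7: rhs = 8, matching y values: 10, 13 (2 points).
  x = 8: rhs = 14, matching y values: none (0 points).
  x = 9: rhs = 22, matching y values: none (0 points).
  x = 10: rhs = 15, matching y values: none (0 points).
  x = 11: rhs = 22, matching y values: none (0 points).
  x = 12: rhs = 3, matching y values: 7, 16 (2 points).
  x = 13: rhs = 10, matching y values: none (0 points).
  x = 14: rhs = 3, matching y values: 7, 16 (2 points).
  x = 15: rhs = 11, matching y values: none (0 points).
  x = 16: rhs = 17, matching y values: none (0 points).
  x = 17: rhs = 4, matching y values: 2, 21 (2 points).
  x = 18: rhs = 1, matching y values: 1, 22 (2 points).
  x = 19: rhs = 14, matching y values: none (0 points).
  x = 20: rhs = 3, matching y values: 7, 16 (2 points).
  x = 21: rhs = 20, matching y values: none (0 points).
  x = 22: rhs = 2, matching y values: 5, 18 (2 points).
Total affine count: 19.
Full point count |E(F_23)| = 19 + 1 = 20.
Hasse bound: |20 − (23+1)| = |-4| = 4 ≤ 2√23 ≈ 9.5917 ✓.


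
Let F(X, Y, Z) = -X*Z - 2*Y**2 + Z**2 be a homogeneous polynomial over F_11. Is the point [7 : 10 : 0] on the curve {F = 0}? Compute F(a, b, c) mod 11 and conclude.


F(7,10,0) ≡ 9 (mod 11); P is NOT on the curve.

Evaluate F(7, 10, 0) term-by-term (mod 11).
  -X*Z ↦ -1·7·1·0 = 0
  -2*Y**2 ↦ -2·1·100·1 = -200
  Z**2 ↦ 1·1·1·0 = 0
Sum: F(7, 10, 0) = (0) + (-200) + (0) = -200.
Reducing mod 11: -200 ≡ 9 (mod 11).
Since F(a, b, c) ≡ 9 ≠ 0 (mod 11), P does NOT lie on the curve.


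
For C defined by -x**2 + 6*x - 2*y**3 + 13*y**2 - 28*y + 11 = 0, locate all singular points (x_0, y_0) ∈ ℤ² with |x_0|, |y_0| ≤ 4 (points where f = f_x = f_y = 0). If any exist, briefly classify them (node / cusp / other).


Singular points: {(3, 2)}; classification: node.

Compute partial derivatives:
  f_x = 6 - 2*x.
  f_y = -6*y**2 + 26*y - 28.
Scan x_0 ∈ {−4, ..., 4}. For each x_0, f_y(x_0, y) is a polynomial in y; find its integer roots y ∈ {−4, ..., 4}, then test f_x and f at those candidates.
  x = -4: f_y(-4, y) = -6*y**2 + 26*y - 28; vanishes at y ∈ {2}. (-4, 2): f_x = 14 ≠ 0.
  x = -3: f_y(-3, y) = -6*y**2 + 26*y - 28; vanishes at y ∈ {2}. (-3, 2): f_x = 12 ≠ 0.
  x = -2: f_y(-2, y) = -6*y**2 + 26*y - 28; vanishes at y ∈ {2}. (-2, 2): f_x = 10 ≠ 0.
  x = -1: f_y(-1, y) = -6*y**2 + 26*y - 28; vanishes at y ∈ {2}. (-1, 2): f_x = 8 ≠ 0.
  x = 0: f_y(0, y) = -6*y**2 + 26*y - 28; vanishes at y ∈ {2}. (0, 2): f_x = 6 ≠ 0.
  x = 1: f_y(1, y) = -6*y**2 + 26*y - 28; vanishes at y ∈ {2}. (1, 2): f_x = 4 ≠ 0.
  x = 2: f_y(2, y) = -6*y**2 + 26*y - 28; vanishes at y ∈ {2}. (2, 2): f_x = 2 ≠ 0.
  x = 3: f_y(3, y) = -6*y**2 + 26*y - 28; vanishes at y ∈ {2}. (3, 2): f_x = 0, f = 0 — SINGULAR.
  x = 4: f_y(4, y) = -6*y**2 + 26*y - 28; vanishes at y ∈ {2}. (4, 2): f_x = -2 ≠ 0.
Only singular point on the grid: (3, 2).
Classify: substitute x = 3 + u, y = 2 + v and expand: f = -u**2 - 2*v**3 + v**2.
No constant or linear terms (consistent with a singular point). Quadratic part: -u**2 + v**2. Cubic part: -2*v**3.
The quadratic part v**2 - u**2 = (v − u)(v + u) splits into two distinct linear factors, so there are two distinct tangent lines y − 2 = ±(x − 3) — this is a node (ordinary double point).
Classification: node.


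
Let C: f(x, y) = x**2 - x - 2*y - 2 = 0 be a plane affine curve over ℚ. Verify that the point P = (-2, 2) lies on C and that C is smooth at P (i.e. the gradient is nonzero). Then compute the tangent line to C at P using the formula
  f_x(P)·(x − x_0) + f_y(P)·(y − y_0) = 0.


Tangent line at P: -5*x - 2*y - 6 = 0.

Step 1: f(-2, 2) = 0, so P lies on C.
Step 2: partial derivatives
  f_x(x, y) = 2*x - 1, f_y(x, y) = -2.
  f_x(P) = -5, f_y(P) = -2 (gradient nonzero, so P is smooth).
Step 3: tangent line at P: -5·(x − -2) + -2·(y − 2) = 0.
Expanding: -5*x - 2*y - 6 = 0.


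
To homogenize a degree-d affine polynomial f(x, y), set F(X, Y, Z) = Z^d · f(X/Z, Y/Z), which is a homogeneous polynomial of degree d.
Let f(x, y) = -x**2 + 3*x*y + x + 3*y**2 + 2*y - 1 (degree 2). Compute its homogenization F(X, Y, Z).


F(X, Y, Z) = -X**2 + 3*X*Y + X*Z + 3*Y**2 + 2*Y*Z - Z**2

deg(f) = 2.
Substitute x = X/Z, y = Y/Z into f, then multiply by Z^2.
  monomial -1·x^2·y^0 ↦ -1·X^2·Y^0·Z^0.
  monomial 3·x^1·y^1 ↦ 3·X^1·Y^1·Z^0.
  monomial 1·x^1·y^0 ↦ 1·X^1·Y^0·Z^1.
  monomial 3·x^0·y^2 ↦ 3·X^0·Y^2·Z^0.
  monomial 2·x^0·y^1 ↦ 2·X^0·Y^1·Z^1.
  monomial -1·x^0·y^0 ↦ -1·X^0·Y^0·Z^2.
Collecting: F(X, Y, Z) = -X**2 + 3*X*Y + X*Z + 3*Y**2 + 2*Y*Z - Z**2.


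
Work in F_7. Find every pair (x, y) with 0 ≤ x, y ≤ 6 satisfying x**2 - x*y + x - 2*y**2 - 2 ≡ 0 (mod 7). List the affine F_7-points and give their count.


Affine F_7-points: {(1, 0), (1, 3), (2, 1), (2, 5), (5, 0), (5, 1)}; count = 6.

For each of the 49 pairs (x, y) ∈ F_7², evaluate f(x, y) mod 7. Record the zeros.
  x = 0: [0↦5, 1↦3, 2↦4, 3↦1, 4↦1, 5↦4, 6↦3]  zeros at y ∈ ∅
  x = 1: [0↦0, 1↦4, 2↦4, 3↦0, 4↦6, 5↦1, 6↦6]  zeros at y ∈ {0, 3}
  x = 2: [0↦4, 1↦0, 2↦6, 3↦1, 4↦6, 5↦0, 6↦4]  zeros at y ∈ {1, 5}
  x = 3: [0↦3, 1↦5, 2↦3, 3↦4, 4↦1, 5↦1, 6↦4]  zeros at y ∈ ∅
  x = 4: [0↦4, 1↦5, 2↦2, 3↦2, 4↦5, 5↦4, 6↦6]  zeros at y ∈ ∅
  x = 5: [0↦0, 1↦0, 2↦3, 3↦2, 4↦4, 5↦2, 6↦3]  zeros at y ∈ {0, 1}
  x = 6: [0↦5, 1↦4, 2↦6, 3↦4, 4↦5, 5↦2, 6↦2]  zeros at y ∈ ∅
Collecting zeros: affine points = {(1, 0), (1, 3), (2, 1), (2, 5), (5, 0), (5, 1)}.
Total count |C(F_7)_aff| = 6.


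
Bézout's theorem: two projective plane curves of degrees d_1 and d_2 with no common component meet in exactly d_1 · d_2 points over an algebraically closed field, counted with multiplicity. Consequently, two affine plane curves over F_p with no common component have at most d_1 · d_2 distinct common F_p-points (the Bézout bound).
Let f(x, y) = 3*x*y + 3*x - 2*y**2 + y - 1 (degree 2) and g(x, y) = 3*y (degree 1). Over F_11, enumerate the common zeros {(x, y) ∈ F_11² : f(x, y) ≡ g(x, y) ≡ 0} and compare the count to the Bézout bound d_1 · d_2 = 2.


Common zeros: {(4, 0)}; count = 1; Bézout bound = 2.

deg(f) = 2, deg(g) = 1, so Bézout bound = 2.
Scan x ∈ F_11. For each x, list the y ∈ F_11 with f(x, y) ≡ 0 and those with g(x, y) ≡ 0 (mod 11); the common zeros in that column are the intersection.
  x = 0: f ≡ 0 at y ∈ {8, 9}; g ≡ 0 at y ∈ {0}; common: ∅.
  x = 1: f ≡ 0 at y ∈ ∅; g ≡ 0 at y ∈ {0}; common: ∅.
  x = 2: f ≡ 0 at y ∈ {2, 7}; g ≡ 0 at y ∈ {0}; common: ∅.
  x = 3: f ≡ 0 at y ∈ ∅; g ≡ 0 at y ∈ {0}; common: ∅.
  x = 4: f ≡ 0 at y ∈ {0, 1}; g ≡ 0 at y ∈ {0}; common: {0}.
  x = 5: f ≡ 0 at y ∈ {3, 5}; g ≡ 0 at y ∈ {0}; common: ∅.
  x = 6: f ≡ 0 at y ∈ ∅; g ≡ 0 at y ∈ {0}; common: ∅.
  x = 7: f ≡ 0 at y ∈ ∅; g ≡ 0 at y ∈ {0}; common: ∅.
  x = 8: f ≡ 0 at y ∈ ∅; g ≡ 0 at y ∈ {0}; common: ∅.
  x = 9: f ≡ 0 at y ∈ ∅; g ≡ 0 at y ∈ {0}; common: ∅.
  x = 10: f ≡ 0 at y ∈ {4, 6}; g ≡ 0 at y ∈ {0}; common: ∅.
Collecting: common zeros = {(4, 0)}, so the count is 1.
Comparison with the Bézout bound: 1 ≤ 2 = deg(f)·deg(g), as expected for curves with no common component (the affine F_11-count falls short of the bound because intersections may lie at infinity, over extension fields, or carry multiplicity).


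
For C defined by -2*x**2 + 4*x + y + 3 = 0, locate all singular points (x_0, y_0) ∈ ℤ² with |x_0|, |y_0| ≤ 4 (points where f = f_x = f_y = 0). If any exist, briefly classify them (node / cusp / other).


No singular points in the scanned grid; C is smooth there.

Compute partial derivatives:
  f_x = 4 - 4*x.
  f_y = 1.
f_y = 1 is a nonzero constant, so f_y never vanishes: no point (x, y) can satisfy f = f_x = f_y = 0. In particular no (x, y) ∈ {−4, ..., 4}² is singular; the curve is smooth.


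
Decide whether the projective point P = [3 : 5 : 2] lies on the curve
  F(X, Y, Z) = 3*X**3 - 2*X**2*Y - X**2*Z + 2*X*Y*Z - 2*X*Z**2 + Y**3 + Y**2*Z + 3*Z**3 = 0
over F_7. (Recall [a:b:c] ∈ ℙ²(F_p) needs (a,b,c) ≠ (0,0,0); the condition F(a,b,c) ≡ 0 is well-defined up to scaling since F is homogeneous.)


F(3,5,2) ≡ 5 (mod 7); P is NOT on the curve.

Evaluate F(3, 5, 2) term-by-term (mod 7).
  3*X**3 ↦ 3·27·1·1 = 81
  -2*X**2*Y ↦ -2·9·5·1 = -90
  -X**2*Z ↦ -1·9·1·2 = -18
  2*X*Y*Z ↦ 2·3·5·2 = 60
  -2*X*Z**2 ↦ -2·3·1·4 = -24
  Y**3 ↦ 1·1·125·1 = 125
  Y**2*Z ↦ 1·1·25·2 = 50
  3*Z**3 ↦ 3·1·1·8 = 24
Sum: F(3, 5, 2) = (81) + (-90) + (-18) + (60) + (-24) + (125) + (50) + (24) = 208.
Reducing mod 7: 208 ≡ 5 (mod 7).
Since F(a, b, c) ≡ 5 ≠ 0 (mod 7), P does NOT lie on the curve.


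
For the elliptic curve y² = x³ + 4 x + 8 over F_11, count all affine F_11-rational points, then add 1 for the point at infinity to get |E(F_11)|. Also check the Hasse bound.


Affine points = {(3, 5), (3, 6), (4, 0), (7, 4), (7, 7), (9, 5), (9, 6), (10, 5), (10, 6)}; affine count = 9; |E(F_11)| = 10.

Discriminant check: Δ ∝ 4a³ + 27b² = 4·4³ + 27·8² = 4·64 + 27·64 ≡ 4 (mod 11). Nonzero ⇒ E is nonsingular.
For each x ∈ F_11, compute rhs = x³ + 4·x + 8 mod 11, then count y ∈ F_11 with y² ≡ rhs.
  x = 0: rhs = 8, matching y values: none (0 points).
  x = 1: rhs = 2, matching y values: none (0 points).
  x = 2: rhs = 2, matching y values: none (0 points).
  x = 3: rhs = 3, matching y values: 5, 6 (2 points).
  x = 4: rhs = 0, matching y values: 0 (1 points).
  x = 5: rhs = 10, matching y values: none (0 points).
  x = 6: rhs = 6, matching y values: none (0 points).
  x = 7: rhs = 5, matching y values: 4, 7 (2 points).
  x = 8: rhs = 2, matching y values: none (0 points).
  x = 9: rhs = 3, matching y values: 5, 6 (2 points).
  x = 10: rhs = 3, matching y values: 5, 6 (2 points).
Total affine count: 9.
Full point count |E(F_11)| = 9 + 1 = 10.
Hasse bound: |10 − (11+1)| = |-2| = 2 ≤ 2√11 ≈ 6.6332 ✓.


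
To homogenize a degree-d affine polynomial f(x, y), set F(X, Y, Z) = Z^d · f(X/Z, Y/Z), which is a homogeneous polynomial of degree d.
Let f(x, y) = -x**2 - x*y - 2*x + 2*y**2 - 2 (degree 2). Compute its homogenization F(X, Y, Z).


F(X, Y, Z) = -X**2 - X*Y - 2*X*Z + 2*Y**2 - 2*Z**2

deg(f) = 2.
Substitute x = X/Z, y = Y/Z into f, then multiply by Z^2.
  monomial -1·x^2·y^0 ↦ -1·X^2·Y^0·Z^0.
  monomial -1·x^1·y^1 ↦ -1·X^1·Y^1·Z^0.
  monomial -2·x^1·y^0 ↦ -2·X^1·Y^0·Z^1.
  monomial 2·x^0·y^2 ↦ 2·X^0·Y^2·Z^0.
  monomial -2·x^0·y^0 ↦ -2·X^0·Y^0·Z^2.
Collecting: F(X, Y, Z) = -X**2 - X*Y - 2*X*Z + 2*Y**2 - 2*Z**2.


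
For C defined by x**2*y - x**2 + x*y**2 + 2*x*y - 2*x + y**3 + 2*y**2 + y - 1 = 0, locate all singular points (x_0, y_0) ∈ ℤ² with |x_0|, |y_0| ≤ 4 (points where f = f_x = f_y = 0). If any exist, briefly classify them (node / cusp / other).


Singular points: {(-1, 0)}; classification: node.

Compute partial derivatives:
  f_x = 2*x*y - 2*x + y**2 + 2*y - 2.
  f_y = x**2 + 2*x*y + 2*x + 3*y**2 + 4*y + 1.
Scan x_0 ∈ {−4, ..., 4}. For each x_0, f_y(x_0, y) is a polynomial in y; find its integer roots y ∈ {−4, ..., 4}, then test f_x and f at those candidates.
  x = -4: f_y(-4, y) = 3*y**2 - 4*y + 9; no integer root y with |y| ≤ 4.
  x = -3: f_y(-3, y) = 3*y**2 - 2*y + 4; no integer root y with |y| ≤ 4.
  x = -2: f_y(-2, y) = 3*y**2 + 1; no integer root y with |y| ≤ 4.
  x = -1: f_y(-1, y) = 3*y**2 + 2*y; vanishes at y ∈ {0}. (-1, 0): f_x = 0, f = 0 — SINGULAR.
  x = 0: f_y(0, y) = 3*y**2 + 4*y + 1; vanishes at y ∈ {-1}. (0, -1): f_x = -3 ≠ 0.
  x = 1: f_y(1, y) = 3*y**2 + 6*y + 4; no integer root y with |y| ≤ 4.
  x = 2: f_y(2, y) = 3*y**2 + 8*y + 9; no integer root y with |y| ≤ 4.
  x = 3: f_y(3, y) = 3*y**2 + 10*y + 16; no integer root y with |y| ≤ 4.
  x = 4: f_y(4, y) = 3*y**2 + 12*y + 25; no integer root y with |y| ≤ 4.
Only singular point on the grid: (-1, 0).
Classify: substitute x = -1 + u, y = 0 + v and expand: f = u**2*v - u**2 + u*v**2 + v**3 + v**2.
No constant or linear terms (consistent with a singular point). Quadratic part: -u**2 + v**2. Cubic part: u**2*v + u*v**2 + v**3.
The quadratic part v**2 - u**2 = (v − u)(v + u) splits into two distinct linear factors, so there are two distinct tangent lines y − 0 = ±(x − -1) — this is a node (ordinary double point).
Classification: node.


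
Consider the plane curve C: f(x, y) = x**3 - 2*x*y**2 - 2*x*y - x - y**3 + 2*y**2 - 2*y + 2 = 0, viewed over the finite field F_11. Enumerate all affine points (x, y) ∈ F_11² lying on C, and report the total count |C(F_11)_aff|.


Affine F_11-points: {(0, 6), (0, 9), (1, 5), (2, 3), (4, 9), (6, 1), (7, 9), (8, 0), (8, 1), (8, 7), (10, 3)}; count = 11.

For each of the 121 pairs (x, y) ∈ F_11², evaluate f(x, y) mod 11. Record the zeros.
  x = 0: [0↦2, 1↦1, 2↦9, 3↦9, 4↦6, 5↦5, 6↦0, 7↦7, 8↦9, 9↦0, 10↦7]  zeros at y ∈ {6, 9}
  x = 1: [0↦2, 1↦8, 2↦8, 3↦7, 4↦10, 5↦0, 6↦4, 7↦5, 8↦8, 9↦7, 10↦7]  zeros at y ∈ {5}
  x = 2: [0↦8, 1↦10, 2↦2, 3↦0, 4↦9, 5↦1, 6↦3, 7↦9, 8↦2, 9↦9, 10↦2]  zeros at y ∈ {3}
  x = 3: [0↦4, 1↦2, 2↦8, 3↦5, 4↦9, 5↦3, 6↦3, 7↦3, 8↦8, 9↦1, 10↦9]  zeros at y ∈ ∅
  x = 4: [0↦7, 1↦1, 2↦10, 3↦6, 4↦5, 5↦1, 6↦10, 7↦4, 8↦10, 9↦0, 10↦1]  zeros at y ∈ {9}
  x = 5: [0↦1, 1↦2, 2↦3, 3↦9, 4↦3, 5↦1, 6↦8, 7↦7, 8↦3, 9↦1, 10↦6]  zeros at y ∈ ∅
  x = 6: [0↦3, 1↦0, 2↦4, 3↦9, 4↦9, 5↦9, 6↦3, 7↦7, 8↦4, 9↦10, 10↦8]  zeros at y ∈ {1}
  x = 7: [0↦8, 1↦1, 2↦8, 3↦1, 4↦7, 5↦9, 6↦1, 7↦10, 8↦8, 9↦0, 10↦2]  zeros at y ∈ {9}
  x = 8: [0↦0, 1↦0, 2↦10, 3↦2, 4↦3, 5↦7, 6↦8, 7↦0, 8↦10, 9↦10, 10↦5]  zeros at y ∈ {0, 1, 7}
  x = 9: [0↦7, 1↦3, 2↦5, 3↦7, 4↦3, 5↦9, 6↦8, 7↦5, 8↦5, 9↦2, 10↦1]  zeros at y ∈ ∅
  x = 10: [0↦2, 1↦5, 2↦10, 3↦0, 4↦2, 5↦10, 6↦7, 7↦9, 8↦10, 9↦4, 10↦7]  zeros at y ∈ {3}
Collecting zeros: affine points = {(0, 6), (0, 9), (1, 5), (2, 3), (4, 9), (6, 1), (7, 9), (8, 0), (8, 1), (8, 7), (10, 3)}.
Total count |C(F_11)_aff| = 11.
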